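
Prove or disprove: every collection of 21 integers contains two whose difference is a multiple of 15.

Each integer lies in one of the 15 residue classes modulo 15.
Placing 21 integers into 15 classes, some class receives at least two — say a and b.
Equal remainders mean a − b ≡ 0 (mod 15), so 15 divides their difference.

True.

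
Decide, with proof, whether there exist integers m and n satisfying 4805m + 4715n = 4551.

gcd(4805, 4715) = 5, so every integer of the form 4805m + 4715n is a multiple of 5.
But 4551 is not a multiple of 5 (it leaves remainder 1).
Hence no integers m, n satisfy the equation.

No, no such integers exist.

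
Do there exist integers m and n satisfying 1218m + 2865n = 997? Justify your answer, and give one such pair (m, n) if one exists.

Both 1218 and 2865 are divisible by gcd(1218, 2865) = 3, hence so is any combination 1218m + 2865n.
However 997 leaves remainder 1 on division by 3.
So the equation is unsolvable over ℤ.

No, no such integers exist.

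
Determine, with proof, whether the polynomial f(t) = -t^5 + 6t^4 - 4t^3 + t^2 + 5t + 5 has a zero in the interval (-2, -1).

f(-2) = 159 and f(-1) = 12, both positive, so a sign-change argument is unavailable; we show f keeps this sign on the whole interval.
Substitute t = -1 − u, where 0 < u < 1 on the interval. Expanding, f(-1 − u) = u^5 + 11u^4 + 38u^3 + 59u^2 + 38u + 12.
The nonzero coefficients here are all positive, so for u > 0 every term is positive (or zero), and the constant term 12 is strictly positive.
So f is strictly positive on (-2, -1); no root exists in the interval.

f has no root in that interval.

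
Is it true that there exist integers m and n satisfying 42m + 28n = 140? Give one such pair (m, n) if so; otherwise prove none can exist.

m = 0, n = 5

gcd(42, 28) = 14, and 14 divides 140, so integer solutions exist.
Dividing through by 14 reduces the equation to 3m + 2n = 10.
Run the Euclidean algorithm on 3 and 2: 3 = 1·2 + 1, 2 = 2·1 + 0.
Unwinding: 1 = 3 − 1·2, i.e. 3·1 + 2·(-1) = 1.
Times 10: 3·10 + 2·(-10) = 10, so (10, -10) solves it.
The general solution is m = 10 + 2k, n = -10 − 3k; taking k = -5 gives the smaller pair m = 0, n = 5.
Check: 42·0 + 28·5 = 0 + 140 = 140. ✓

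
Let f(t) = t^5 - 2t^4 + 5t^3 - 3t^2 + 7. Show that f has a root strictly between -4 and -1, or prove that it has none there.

The endpoint values f(-4) = -1897 and f(-1) = -4 are both negative. Claim: f(t) < 0 for every t in (-4, -1).
Shift to the endpoint -1: with t = -1 − u (0 < u < 3), one computes f(-1 − u) = -u^5 - 7u^4 - 23u^3 - 40u^2 - 34u - 4.
The nonzero coefficients here are all negative, so for u > 0 every term is negative (or zero), and the constant term -4 is strictly negative.
Therefore f(t) < 0 throughout (-4, -1), and f has no zero there.

f has no root in that interval.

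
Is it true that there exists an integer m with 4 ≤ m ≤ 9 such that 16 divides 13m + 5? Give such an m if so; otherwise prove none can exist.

m = 7 works, since 13·7 + 5 = 96 = 6·16.

m = 7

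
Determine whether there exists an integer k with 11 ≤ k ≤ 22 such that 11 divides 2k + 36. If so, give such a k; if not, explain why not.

k = 15

At k = 15 we get 2·15 + 36 = 66, and 66 = 11·6.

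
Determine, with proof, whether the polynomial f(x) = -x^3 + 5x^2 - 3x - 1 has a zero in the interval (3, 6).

Such a root exists.

f(3) = 8 and f(6) = -55, which have opposite signs.
Since f is a polynomial it is continuous on [3, 6].
By the Intermediate Value Theorem f must vanish at some point of (3, 6).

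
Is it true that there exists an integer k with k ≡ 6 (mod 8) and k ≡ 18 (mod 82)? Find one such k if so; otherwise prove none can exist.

k = 182

gcd(8, 82) = 2. A simultaneous solution exists iff 6 ≡ 18 (mod 2); here 6 mod 2 = 0 = 18 mod 2, so it does.
Write k = 6 + 8t. Then 8t ≡ 18 − 6 ≡ 12 (mod 82); dividing through by 2 gives 4t ≡ 6 (mod 41).
To invert 4 modulo 41: 41 = 10·4 + 1, 4 = 4·1 + 0, and unwinding, 1 = 41 − 10·4. Thus 4⁻¹ ≡ -10 ≡ 31 (mod 41).
Multiplying by 31: t ≡ 31·6 = 186 ≡ 22 (mod 41).
Then k = 6 + 8·22 = 182.
Indeed 182 ≡ 6 (mod 8) and 182 ≡ 18 (mod 82).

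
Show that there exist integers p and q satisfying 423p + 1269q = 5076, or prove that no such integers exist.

gcd(423, 1269) = 423, and 423 divides 5076, so integer solutions exist.
Dividing through by 423 reduces the equation to 1p + 3q = 12.
With a unit coefficient on p, (p, q) = (12, 0) is an immediate solution.
The general solution is p = 12 + 3k, q = 0 − 1k; taking k = -4 gives the smaller pair p = 0, q = 4.
Indeed 423·0 + 1269·4 = 0 + 5076 = 5076.

p = 0, q = 4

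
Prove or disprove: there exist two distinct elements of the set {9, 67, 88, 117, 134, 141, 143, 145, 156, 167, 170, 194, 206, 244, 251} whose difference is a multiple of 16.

Reduce each element modulo 16: 9↦9, 67↦3, 88↦8, 117↦5, 134↦6, 141↦13, 143↦15, 145↦1, 156↦12, 167↦7, 170↦10, 194↦2, 206↦14, 244↦4, 251↦11.
No residue repeats among the 15 elements, so no pair has difference ≡ 0 (mod 16).

No such pair exists.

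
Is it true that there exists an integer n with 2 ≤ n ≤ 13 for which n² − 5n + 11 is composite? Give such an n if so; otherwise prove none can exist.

At n = 7: 7² − 5·7 + 11 = 25 = 5·5, which is composite.

n = 7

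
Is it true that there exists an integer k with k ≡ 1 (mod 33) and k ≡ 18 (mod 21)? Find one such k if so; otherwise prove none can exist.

Both moduli are multiples of 3 = gcd(33, 21), so any solution would satisfy k ≡ 1 and k ≡ 18 modulo 3 simultaneously.
These are incompatible: 1 − 18 = -17 is not divisible by 3.
So no integer satisfies both congruences.

There is no such integer.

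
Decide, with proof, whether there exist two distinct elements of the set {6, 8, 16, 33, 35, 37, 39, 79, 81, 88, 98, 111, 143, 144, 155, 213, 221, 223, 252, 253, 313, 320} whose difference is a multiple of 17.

Reduce each element mod 17: 6↦6, 8↦8, 16↦16, 33↦16, 35↦1, 37↦3, 39↦5, 79↦11, 81↦13, 88↦3, 98↦13, 111↦9, 143↦7, 144↦8, 155↦2, 213↦9, 221↦0, 223↦2, 252↦14, 253↦15, 313↦7, 320↦14. The residue 8 repeats (at 8 and 144), and 144 − 8 = 136 = 8·17.

The pair (8, 144) works.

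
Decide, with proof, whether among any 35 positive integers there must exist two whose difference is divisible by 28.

Yes, this is always true.

Partition the integers by their residue mod 28; there are 28 classes.
Placing 35 integers into 28 classes, some class receives at least two — say a and b.
Their difference a − b is then a multiple of 28.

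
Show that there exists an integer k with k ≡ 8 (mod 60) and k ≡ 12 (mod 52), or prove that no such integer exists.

k = 428

Here gcd(60, 52) = 4, and both 8 and 12 leave remainder 0 mod 4, so the system is consistent.
Step through k = 8, 8 + 60, 8 + 2·60, …: the values 8, 68, 128, 188, 248, 308, 368, 428 reduce mod 52 to 8, 16, 24, 32, 40, 48, 4, 12. The value 428 hits 12.
Indeed 428 ≡ 8 (mod 60) and 428 ≡ 12 (mod 52).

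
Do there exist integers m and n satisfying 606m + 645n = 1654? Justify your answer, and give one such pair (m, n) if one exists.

No, no such integers exist.

Both 606 and 645 are divisible by gcd(606, 645) = 3, hence so is any combination 606m + 645n.
But 1654 = 3·551 + 1, so 3 ∤ 1654.
Therefore 606m + 645n = 1654 has no solution in integers.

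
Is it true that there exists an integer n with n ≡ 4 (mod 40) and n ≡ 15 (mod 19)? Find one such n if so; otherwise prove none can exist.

Since 40 and 19 share no common factor, CRT says the pair of congruences has a solution (unique mod 760).
Any solution of the first congruence is n = 4 + 40t; substituting into the second, 40t ≡ 15 − 4 ≡ 11 (mod 19).
40 ≡ 2 (mod 19), so this reads 2t ≡ 11 (mod 19). Since 2·10 = 20 = 1·19 + 1, the inverse of 2 mod 19 is 10.
Multiplying by 10: t ≡ 10·11 = 110 ≡ 15 (mod 19).
Taking t = 15 gives n = 4 + 40·15 = 604.
Check: 604 mod 40 = 4, 604 mod 19 = 15. ✓

n = 604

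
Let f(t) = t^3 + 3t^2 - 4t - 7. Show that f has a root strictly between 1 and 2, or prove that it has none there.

Such a root exists.

f(1) = -7 and f(2) = 5, which have opposite signs.
f is continuous everywhere (it is a polynomial), in particular on [1, 2].
By the Intermediate Value Theorem, f takes the value 0 somewhere in the open interval.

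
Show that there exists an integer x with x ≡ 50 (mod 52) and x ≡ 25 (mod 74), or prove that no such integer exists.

There is no such integer.

Both moduli are multiples of 2 = gcd(52, 74), so any solution would satisfy x ≡ 50 and x ≡ 25 modulo 2 simultaneously.
But 50 mod 2 = 0 while 25 mod 2 = 1, a contradiction.
Therefore no such x exists.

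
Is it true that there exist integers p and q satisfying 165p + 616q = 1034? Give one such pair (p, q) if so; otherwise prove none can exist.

p = 10, q = -1

Every value of 165p + 616q is a multiple of gcd(165, 616) = 11; since 11 ∣ 1034, solutions exist.
Dividing through by 11 reduces the equation to 15p + 56q = 94.
Dividing repeatedly: 56 = 3·15 + 11, 15 = 1·11 + 4, 11 = 2·4 + 3, 4 = 1·3 + 1, 3 = 3·1 + 0.
Working back up the chain: 1 = 4 − 1·3 = 4 − (11 − 2·4) = −11 + 3·4 = −11 + 3·(15 − 1·11) = 3·15 − 4·11 = 3·15 − 4·(56 − 3·15) = −4·56 + 15·15. So 15·15 + 56·(-4) = 1.
Times 94: 15·1410 + 56·(-376) = 94, so (1410, -376) solves it.
The general solution is p = 1410 + 56k, q = -376 − 15k; taking k = -25 gives the smaller pair p = 10, q = -1.
Check: 165·10 + 616·(-1) = 1650 − 616 = 1034. ✓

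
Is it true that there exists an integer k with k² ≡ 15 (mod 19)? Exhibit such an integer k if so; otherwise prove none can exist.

Computing k² mod 19 for k = 0, 1, …, 9 (enough, by the symmetry k ↦ 19 − k) gives 0, 1, 4, 9, 16, 6, 17, 11, 7, 5.
The set of squares mod 19 is therefore {0, 1, 4, 5, 6, 7, 9, 11, 16, 17}, which does not contain 15.
Therefore k² ≡ 15 (mod 19) has no solution.

No, no such integer exists.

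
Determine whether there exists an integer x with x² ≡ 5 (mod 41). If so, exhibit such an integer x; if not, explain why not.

x = 13

Take x = 13. Then 13² = 169 = 4·41 + 5, so 13² ≡ 5 (mod 41).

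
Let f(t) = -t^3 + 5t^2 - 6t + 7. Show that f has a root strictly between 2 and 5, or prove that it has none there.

Such a root exists.

f(2) = 7 and f(5) = -23, which have opposite signs.
f is continuous everywhere (it is a polynomial), in particular on [2, 5].
By the Intermediate Value Theorem, f takes the value 0 somewhere in the open interval.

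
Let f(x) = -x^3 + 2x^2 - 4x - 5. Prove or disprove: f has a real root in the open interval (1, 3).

Evaluate at the endpoints: f(1) = -8, f(3) = -26 — same sign (negative).
The derivative f'(x) = -3x^2 + 4x - 4 is a quadratic with discriminant 4² − 4·(-3)·(-4) = -32 < 0; it never vanishes, so it is always negative (sign of the leading coefficient).
Hence f is strictly decreasing on ℝ, and in particular on [1, 3]. A strictly monotone function with same-sign endpoint values stays negative on the whole interval, so f has no zero in (1, 3).

No.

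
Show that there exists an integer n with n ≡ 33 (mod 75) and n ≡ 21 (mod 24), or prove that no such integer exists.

Here gcd(75, 24) = 3, and both 33 and 21 leave remainder 0 mod 3, so the system is consistent.
List candidates n ≡ 33 (mod 75): 33, 108, 183, 258, 333. Modulo 24 these are 9, 12, 15, 18, 21; 333 gives 21 as required.
Indeed 333 ≡ 33 (mod 75) and 333 ≡ 21 (mod 24).

n = 333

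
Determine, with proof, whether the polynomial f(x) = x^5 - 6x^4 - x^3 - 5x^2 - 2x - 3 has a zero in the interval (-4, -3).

f(-4) = -2571 and f(-3) = -744, both negative, so a sign-change argument is unavailable; we show f keeps this sign on the whole interval.
Substitute x = -3 − u, where 0 < u < 1 on the interval. Expanding, f(-3 − u) = -u^5 - 21u^4 - 161u^3 - 590u^2 - 1054u - 744.
The nonzero coefficients here are all negative, so for u > 0 every term is negative (or zero), and the constant term -744 is strictly negative.
Therefore f(x) < 0 throughout (-4, -3), and f has no zero there.

No such root exists.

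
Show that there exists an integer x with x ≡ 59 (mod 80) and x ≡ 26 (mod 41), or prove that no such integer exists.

gcd(80, 41) = 1, so the Chinese Remainder Theorem guarantees exactly one residue class mod 3280 satisfying both.
Write x = 59 + 80t and require 59 + 80t ≡ 26 (mod 41), i.e. 80t ≡ 8 (mod 41).
80 ≡ 39 (mod 41), so this reads 39t ≡ 8 (mod 41). To invert 39 modulo 41: 41 = 1·39 + 2, 39 = 19·2 + 1, 2 = 2·1 + 0, and unwinding, 1 = 39 − 19·2 = 39 − 19·(41 − 1·39) = −19·41 + 20·39. Thus 39⁻¹ ≡ 20 (mod 41).
Multiplying by 20: t ≡ 20·8 = 160 ≡ 37 (mod 41).
Taking t = 37 gives x = 59 + 80·37 = 3019.
Indeed 3019 ≡ 59 (mod 80) and 3019 ≡ 26 (mod 41).

x = 3019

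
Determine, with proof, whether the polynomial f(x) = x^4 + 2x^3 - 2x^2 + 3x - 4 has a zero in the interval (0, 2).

f(0) = -4 and f(2) = 26, which have opposite signs.
f is continuous everywhere (it is a polynomial), in particular on [0, 2].
By the Intermediate Value Theorem f must vanish at some point of (0, 2).

Yes, f has a root in the interval.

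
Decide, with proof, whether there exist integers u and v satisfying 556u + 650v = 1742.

u = 182, v = -153

gcd(556, 650) = 2, and 2 divides 1742, so integer solutions exist.
Dividing through by 2 reduces the equation to 278u + 325v = 871.
Run the Euclidean algorithm on 325 and 278: 325 = 1·278 + 47, 278 = 5·47 + 43, 47 = 1·43 + 4, 43 = 10·4 + 3, 4 = 1·3 + 1, 3 = 3·1 + 0.
Unwinding: 1 = 4 − 1·3 = 4 − (43 − 10·4) = −43 + 11·4 = −43 + 11·(47 − 1·43) = 11·47 − 12·43 = 11·47 − 12·(278 − 5·47) = −12·278 + 71·47 = −12·278 + 71·(325 − 1·278) = 71·325 − 83·278, i.e. 278·(-83) + 325·71 = 1.
Multiplying through by 871: u = (-83)·871 = -72293, v = 71·871 = 61841 is a solution.
The general solution is u = -72293 + 325k, v = 61841 − 278k; taking k = 223 gives the smaller pair u = 182, v = -153.
Check: 556·182 + 650·(-153) = 101192 − 99450 = 1742. ✓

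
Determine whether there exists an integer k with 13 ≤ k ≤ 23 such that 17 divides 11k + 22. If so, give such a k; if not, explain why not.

For k = 13, 14 the values 165, 176 are not multiples of 17. Try k = 15: 11·15 + 22 = 187 = 11·17, which is divisible by 17.

k = 15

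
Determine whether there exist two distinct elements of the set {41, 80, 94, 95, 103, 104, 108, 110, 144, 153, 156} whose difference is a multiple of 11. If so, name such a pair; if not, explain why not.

There is no such pair.

Two integers differ by a multiple of 11 exactly when they have the same residue mod 11. The residues are 41↦8, 80↦3, 94↦6, 95↦7, 103↦4, 104↦5, 108↦9, 110↦0, 144↦1, 153↦10, 156↦2.
These 11 residues are pairwise different, hence no difference of two elements is divisible by 11.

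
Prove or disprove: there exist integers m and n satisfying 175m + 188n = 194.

m = 14, n = -12

Since gcd(175, 188) = 1, every integer is an integer combination of 175 and 188.
Dividing repeatedly: 188 = 1·175 + 13, 175 = 13·13 + 6, 13 = 2·6 + 1, 6 = 6·1 + 0.
Working back up the chain: 1 = 13 − 2·6 = 13 − 2·(175 − 13·13) = −2·175 + 27·13 = −2·175 + 27·(188 − 1·175) = 27·188 − 29·175. So 175·(-29) + 188·27 = 1.
Scaling by 194 gives the particular solution (m, n) = (-5626, 5238).
The general solution is m = -5626 + 188k, n = 5238 − 175k; taking k = 30 gives the smaller pair m = 14, n = -12.
Check: 175·14 + 188·(-12) = 2450 − 2256 = 194. ✓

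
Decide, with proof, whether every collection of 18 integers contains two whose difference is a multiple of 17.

Yes, this is always true.

Partition the integers by their residue mod 17; there are 17 classes.
Placing 18 integers into 17 classes, some class receives at least two — say a and b.
Then a ≡ b (mod 17), i.e. 17 ∣ (a − b).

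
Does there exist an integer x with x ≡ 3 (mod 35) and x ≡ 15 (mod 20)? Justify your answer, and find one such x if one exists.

No, no such integer exists.

Reduce both congruences modulo 5, which divides 35 and 20: they say x ≡ 3 (mod 5) and x ≡ 15 (mod 5).
These are incompatible: 3 − 15 = -12 is not divisible by 5.
Hence the system has no solution.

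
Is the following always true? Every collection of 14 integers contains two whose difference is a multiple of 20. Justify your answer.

No; for instance {89, 90, 91, 92, 93, 94, 95, 96, 97, 98, 99, 100, 101, 102} is a counterexample.

Take the 14 consecutive integers 89, 90, …, 102: their residues mod 20 are all distinct because 14 ≤ 20.
Any two of them differ by at most 13 < 20 and by at least 1, so no difference is a multiple of 20.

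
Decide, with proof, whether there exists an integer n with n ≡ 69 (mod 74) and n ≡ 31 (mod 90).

n = 661

Here gcd(74, 90) = 2, and both 69 and 31 leave remainder 1 mod 2, so the system is consistent.
Write n = 69 + 74t. Then 74t ≡ 31 − 69 ≡ 52 (mod 90); dividing through by 2 gives 37t ≡ 26 (mod 45).
Note 37·28 = 1036 ≡ 1 (mod 45) (as 1036 − 1 = 23·45), so 37⁻¹ ≡ 28.
Multiplying by 28: t ≡ 28·26 = 728 ≡ 8 (mod 45).
Then n = 69 + 74·8 = 661.
Check: 661 mod 74 = 69, 661 mod 90 = 31. ✓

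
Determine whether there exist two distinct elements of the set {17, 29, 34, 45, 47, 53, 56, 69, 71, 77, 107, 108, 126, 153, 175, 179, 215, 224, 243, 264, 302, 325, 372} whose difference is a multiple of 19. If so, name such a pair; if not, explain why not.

The pair (17, 264) works.

17 mod 19 = 17 and 264 mod 19 = 17, so 264 − 17 = 247 = 13·19.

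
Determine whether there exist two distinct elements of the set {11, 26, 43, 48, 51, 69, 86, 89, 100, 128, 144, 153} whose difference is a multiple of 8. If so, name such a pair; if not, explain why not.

Yes: 11 and 43.

11 mod 8 = 3 and 43 mod 8 = 3, so 43 − 11 = 32 = 4·8.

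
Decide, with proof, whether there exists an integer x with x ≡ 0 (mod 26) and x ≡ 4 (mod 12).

x = 52

The moduli are not coprime: gcd(26, 12) = 2. Compatibility requires 2 ∣ (4 − 0) = 4, which holds, so solutions exist.
List candidates x ≡ 0 (mod 26): 0, 26, 52. Modulo 12 these are 0, 2, 4; 52 gives 4 as required.
Indeed 52 ≡ 0 (mod 26) and 52 ≡ 4 (mod 12).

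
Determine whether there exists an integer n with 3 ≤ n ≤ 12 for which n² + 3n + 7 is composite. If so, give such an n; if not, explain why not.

At n = 7: 7² + 3·7 + 7 = 77 = 7·11, which is composite.

n = 7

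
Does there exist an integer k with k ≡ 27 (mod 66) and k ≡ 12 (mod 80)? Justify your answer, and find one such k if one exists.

Reduce both congruences modulo 2, which divides 66 and 80: they say k ≡ 27 (mod 2) and k ≡ 12 (mod 2).
These are incompatible: 27 − 12 = 15 is not divisible by 2.
So no integer satisfies both congruences.

No, no such integer exists.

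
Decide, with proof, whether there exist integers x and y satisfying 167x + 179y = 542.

167 and 179 are coprime, so 167x + 179y ranges over all of ℤ.
Run the Euclidean algorithm on 179 and 167: 179 = 1·167 + 12, 167 = 13·12 + 11, 12 = 1·11 + 1, 11 = 11·1 + 0.
Working back up the chain: 1 = 12 − 1·11 = 12 − (167 − 13·12) = −167 + 14·12 = −167 + 14·(179 − 1·167) = 14·179 − 15·167. So 167·(-15) + 179·14 = 1.
Scaling by 542 gives the particular solution (x, y) = (-8130, 7588).
Shifting by a multiple of (179, −167) keeps it a solution: x = -8130 + 46·179 = 104, y = 7588 − 46·167 = -94.
Check: 167·104 + 179·(-94) = 17368 − 16826 = 542. ✓

x = 104, y = -94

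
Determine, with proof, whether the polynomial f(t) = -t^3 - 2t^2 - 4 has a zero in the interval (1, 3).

No.

The endpoint values f(1) = -7 and f(3) = -49 are both negative. Claim: f(t) < 0 for every t in (1, 3).
Shift to the endpoint 1: with t = 1 + u (0 < u < 2), one computes f(1 + u) = -u^3 - 5u^2 - 7u - 7.
All 4 nonzero coefficients of this polynomial in u are negative; hence for u > 0 the value is a sum of negative terms (the constant -7 among them).
Therefore f(t) < 0 throughout (1, 3), and f has no zero there.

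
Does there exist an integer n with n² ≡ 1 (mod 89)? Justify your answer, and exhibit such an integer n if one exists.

Take n = 1. Then 1² = 1, and since 0 ≤ 1 < 89 this is already reduced: 1² ≡ 1 (mod 89).

n = 1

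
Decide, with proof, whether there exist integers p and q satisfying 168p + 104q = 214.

gcd(168, 104) = 8, so every integer of the form 168p + 104q is a multiple of 8.
However 214 leaves remainder 6 on division by 8.
So the equation is unsolvable over ℤ.

There are no such integers.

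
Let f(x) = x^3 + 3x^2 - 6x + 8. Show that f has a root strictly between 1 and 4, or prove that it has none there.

No.

The endpoint values f(1) = 6 and f(4) = 96 are both positive. Claim: f(x) > 0 for every x in (1, 4).
Shift to the endpoint 1: with x = 1 + u (0 < u < 3), one computes f(1 + u) = u^3 + 6u^2 + 3u + 6.
The nonzero coefficients here are all positive, so for u > 0 every term is positive (or zero), and the constant term 6 is strictly positive.
Therefore f(x) > 0 throughout (1, 4), and f has no zero there.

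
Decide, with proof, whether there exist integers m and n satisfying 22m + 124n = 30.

m = 7, n = -1

Since gcd(22, 124) = 2 and 30 = 2·15, Bézout's identity guarantees a solution.
Dividing through by 2 reduces the equation to 11m + 62n = 15.
Euclidean algorithm: 62 = 5·11 + 7, 11 = 1·7 + 4, 7 = 1·4 + 3, 4 = 1·3 + 1, 3 = 3·1 + 0.
Working back up the chain: 1 = 4 − 1·3 = 4 − (7 − 1·4) = −7 + 2·4 = −7 + 2·(11 − 1·7) = 2·11 − 3·7 = 2·11 − 3·(62 − 5·11) = −3·62 + 17·11. So 11·17 + 62·(-3) = 1.
Times 15: 11·255 + 62·(-45) = 15, so (255, -45) solves it.
Shifting by a multiple of (62, −11) keeps it a solution: m = 255 − 4·62 = 7, n = -45 + 4·11 = -1.
Indeed 22·7 + 124·(-1) = 154 − 124 = 30.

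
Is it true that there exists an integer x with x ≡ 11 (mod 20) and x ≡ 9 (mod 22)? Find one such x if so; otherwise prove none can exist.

Here gcd(20, 22) = 2, and both 11 and 9 leave remainder 1 mod 2, so the system is consistent.
Step through x = 11, 11 + 20, 11 + 2·20, …: the values 11, 31 reduce mod 22 to 11, 9. The value 31 hits 9.
Indeed 31 ≡ 11 (mod 20) and 31 ≡ 9 (mod 22).

x = 31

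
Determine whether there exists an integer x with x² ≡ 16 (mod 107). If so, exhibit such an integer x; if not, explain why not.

x = 4

Take x = 4. Then 4² = 16, and since 0 ≤ 16 < 107 this is already reduced: 4² ≡ 16 (mod 107).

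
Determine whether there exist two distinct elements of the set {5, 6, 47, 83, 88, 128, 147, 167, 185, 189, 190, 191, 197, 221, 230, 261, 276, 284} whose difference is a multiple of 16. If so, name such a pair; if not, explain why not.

5 and 197 are such a pair.

5 mod 16 = 5 and 197 mod 16 = 5, so 197 − 5 = 192 = 12·16.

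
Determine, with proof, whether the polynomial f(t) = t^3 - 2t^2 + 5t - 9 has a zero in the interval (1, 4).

f(1) = -5 and f(4) = 43, which have opposite signs.
As a polynomial, f is continuous on every closed interval.
By the Intermediate Value Theorem f must vanish at some point of (1, 4).

Yes, f has a root in the interval.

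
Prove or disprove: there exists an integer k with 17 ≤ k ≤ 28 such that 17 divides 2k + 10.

No, no such integer k in that range exists.

At k = 17, 2·17 + 10 = 44 ≡ 10 (mod 17), and each step in k adds 2, giving residues 10, 12, 14, 16, 1, 3, 5, 7, 9, 11, 13, 15 for k = 17, 18, …, 28.
Since 0 is absent from this list, 17 ∤ 2k + 10 for every k with 17 ≤ k ≤ 28.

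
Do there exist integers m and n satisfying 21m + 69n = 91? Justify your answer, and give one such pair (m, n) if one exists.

No such integers exist.

Both 21 and 69 are divisible by gcd(21, 69) = 3, hence so is any combination 21m + 69n.
However 91 leaves remainder 1 on division by 3.
Therefore 21m + 69n = 91 has no solution in integers.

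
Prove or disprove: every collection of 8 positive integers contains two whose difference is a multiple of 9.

No, the set {38, 39, 40, 41, 42, 43, 44, 45} is a counterexample.

Consider the 8 integers 38, 39, …, 45. They lie in distinct residue classes modulo 9, since 8 ≤ 9.
Any two of them differ by at most 7 < 9 and by at least 1, so no difference is a multiple of 9.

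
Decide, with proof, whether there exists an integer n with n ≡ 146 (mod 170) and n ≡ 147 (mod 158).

No such integer exists.

gcd(170, 158) = 2. If n ≡ 146 (mod 170) and n ≡ 147 (mod 158), then n ≡ 146 (mod 2) and n ≡ 147 (mod 2).
But 146 mod 2 = 0 while 147 mod 2 = 1, a contradiction.
So no integer satisfies both congruences.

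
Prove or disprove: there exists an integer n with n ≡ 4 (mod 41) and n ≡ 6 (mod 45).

n = 906

Since 41 and 45 share no common factor, CRT says the pair of congruences has a solution (unique mod 1845).
Any solution of the first congruence is n = 4 + 41t; substituting into the second, 41t ≡ 6 − 4 ≡ 2 (mod 45).
Note 41·11 = 451 ≡ 1 (mod 45) (as 451 − 1 = 10·45), so 41⁻¹ ≡ 11.
Therefore t ≡ 11·2 = 22 (mod 45).
Taking t = 22 gives n = 4 + 41·22 = 906.
Verify: 906 = 22·41 + 4 and 906 = 20·45 + 6. ✓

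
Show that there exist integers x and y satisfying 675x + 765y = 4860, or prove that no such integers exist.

Since gcd(675, 765) = 45 and 4860 = 45·108, Bézout's identity guarantees a solution.
Dividing through by 45 reduces the equation to 15x + 17y = 108.
Run the Euclidean algorithm on 17 and 15: 17 = 1·15 + 2, 15 = 7·2 + 1, 2 = 2·1 + 0.
Back-substituting, 1 = 15 − 7·2 = 15 − 7·(17 − 1·15) = −7·17 + 8·15; that is, 15·8 + 17·(-7) = 1.
Multiplying through by 108: x = 8·108 = 864, y = (-7)·108 = -756 is a solution.
Shifting by a multiple of (17, −15) keeps it a solution: x = 864 − 50·17 = 14, y = -756 + 50·15 = -6.
Check: 675·14 + 765·(-6) = 9450 − 4590 = 4860. ✓

x = 14, y = -6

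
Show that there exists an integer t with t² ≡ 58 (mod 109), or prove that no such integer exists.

There is no such integer.

109 is prime, so by Euler's criterion 58 is a square mod 109 iff 58^((109−1)/2) = 58^54 ≡ 1 (mod 109).
Squaring successively (mod 109): 58^2 = 3364 ≡ 94; 58^4 ≡ 94² = 8836 ≡ 7; 58^8 ≡ 7² = 49 ≡ 49; 58^16 ≡ 49² = 2401 ≡ 3; 58^32 ≡ 3² = 9 ≡ 9.
Since 54 = 32 + 16 + 4 + 2, 58^54 ≡ 9 · 3 · 7 · 94; multiplying out mod 109: 9·3 = 27 ≡ 27, then 27·7 = 189 ≡ 80, then 80·94 = 7520 ≡ 108. Thus 58^54 ≡ 108 ≡ −1 (mod 109).
By Euler's criterion 58 is a quadratic non-residue mod 109: no t satisfies t² ≡ 58 (mod 109).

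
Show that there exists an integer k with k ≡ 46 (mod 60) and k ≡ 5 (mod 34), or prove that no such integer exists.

gcd(60, 34) = 2. If k ≡ 46 (mod 60) and k ≡ 5 (mod 34), then k ≡ 46 (mod 2) and k ≡ 5 (mod 2).
But 46 mod 2 = 0 while 5 mod 2 = 1, a contradiction.
Therefore no such k exists.

No such integer exists.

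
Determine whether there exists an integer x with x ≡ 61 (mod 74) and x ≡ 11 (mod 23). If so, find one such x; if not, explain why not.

Since 74 and 23 share no common factor, CRT says the pair of congruences has a solution (unique mod 1702).
Write x = 61 + 74t and require 61 + 74t ≡ 11 (mod 23), i.e. 74t ≡ 19 (mod 23).
74 ≡ 5 (mod 23), so this reads 5t ≡ 19 (mod 23). Note 5·14 = 70 ≡ 1 (mod 23) (as 70 − 1 = 3·23), so 5⁻¹ ≡ 14.
Therefore t ≡ 14·19 = 266 ≡ 13 (mod 23).
Taking t = 13 gives x = 61 + 74·13 = 1023.
Verify: 1023 = 13·74 + 61 and 1023 = 44·23 + 11. ✓

x = 1023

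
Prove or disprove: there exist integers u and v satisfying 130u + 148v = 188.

u = 6, v = -4

Since gcd(130, 148) = 2 and 188 = 2·94, Bézout's identity guarantees a solution.
Dividing through by 2 reduces the equation to 65u + 74v = 94.
Run the Euclidean algorithm on 74 and 65: 74 = 1·65 + 9, 65 = 7·9 + 2, 9 = 4·2 + 1, 2 = 2·1 + 0.
Working back up the chain: 1 = 9 − 4·2 = 9 − 4·(65 − 7·9) = −4·65 + 29·9 = −4·65 + 29·(74 − 1·65) = 29·74 − 33·65. So 65·(-33) + 74·29 = 1.
Scaling by 94 gives the particular solution (u, v) = (-3102, 2726).
Shifting by a multiple of (74, −65) keeps it a solution: u = -3102 + 42·74 = 6, v = 2726 − 42·65 = -4.
Check: 130·6 + 148·(-4) = 780 − 592 = 188. ✓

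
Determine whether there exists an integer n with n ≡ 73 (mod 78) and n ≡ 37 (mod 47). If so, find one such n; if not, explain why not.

gcd(78, 47) = 1, so the Chinese Remainder Theorem guarantees exactly one residue class mod 3666 satisfying both.
Write n = 73 + 78t and require 73 + 78t ≡ 37 (mod 47), i.e. 78t ≡ 11 (mod 47).
78 ≡ 31 (mod 47), so this reads 31t ≡ 11 (mod 47). Invert 31 mod 47 by the Euclidean algorithm: 47 = 1·31 + 16, 31 = 1·16 + 15, 16 = 1·15 + 1, 15 = 15·1 + 0; back-substituting, 1 = 16 − 1·15 = 16 − (31 − 1·16) = −31 + 2·16 = −31 + 2·(47 − 1·31) = 2·47 − 3·31. Hence 31·(-3) ≡ 1, so 31⁻¹ ≡ -3 ≡ 44 (mod 47).
Therefore t ≡ 44·11 = 484 ≡ 14 (mod 47).
With t = 14: n = 73 + 78·14 = 1165.
Indeed 1165 ≡ 73 (mod 78) and 1165 ≡ 37 (mod 47).

n = 1165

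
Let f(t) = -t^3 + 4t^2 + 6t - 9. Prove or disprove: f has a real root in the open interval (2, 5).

Yes, f has a root in the interval.

f(2) = 11 and f(5) = -4, which have opposite signs.
f is continuous everywhere (it is a polynomial), in particular on [2, 5].
By the Intermediate Value Theorem f must vanish at some point of (2, 5).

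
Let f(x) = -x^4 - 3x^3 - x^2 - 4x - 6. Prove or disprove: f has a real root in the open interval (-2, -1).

f(-2) = 6 and f(-1) = -1, which have opposite signs.
As a polynomial, f is continuous on every closed interval.
By the Intermediate Value Theorem f must vanish at some point of (-2, -1).

Yes, f has a root in the interval.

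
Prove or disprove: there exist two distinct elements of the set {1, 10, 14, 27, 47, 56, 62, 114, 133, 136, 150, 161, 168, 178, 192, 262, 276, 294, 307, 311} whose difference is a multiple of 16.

Reduce each element mod 16: 1↦1, 10↦10, 14↦14, 27↦11, 47↦15, 56↦8, 62↦14, 114↦2, 133↦5, 136↦8, 150↦6, 161↦1, 168↦8, 178↦2, 192↦0, 262↦6, 276↦4, 294↦6, 307↦3, 311↦7. The residue 1 repeats (at 1 and 161), and 161 − 1 = 160 = 10·16.

Yes: 1 and 161.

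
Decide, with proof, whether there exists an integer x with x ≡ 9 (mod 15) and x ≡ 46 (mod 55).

Both moduli are multiples of 5 = gcd(15, 55), so any solution would satisfy x ≡ 9 and x ≡ 46 modulo 5 simultaneously.
These are incompatible: 9 − 46 = -37 is not divisible by 5.
Therefore no such x exists.

No, no such integer exists.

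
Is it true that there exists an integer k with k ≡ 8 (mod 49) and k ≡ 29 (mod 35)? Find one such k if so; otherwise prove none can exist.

k = 204

The moduli are not coprime: gcd(49, 35) = 7. Compatibility requires 7 ∣ (29 − 8) = 21, which holds, so solutions exist.
Step through k = 8, 8 + 49, 8 + 2·49, …: the values 8, 57, 106, 155, 204 reduce mod 35 to 8, 22, 1, 15, 29. The value 204 hits 29.
Indeed 204 ≡ 8 (mod 49) and 204 ≡ 29 (mod 35).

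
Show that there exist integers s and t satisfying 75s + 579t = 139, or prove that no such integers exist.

No such integers exist.

Any value of 75s + 579t is a multiple of gcd(75, 579) = 3.
But 139 is not a multiple of 3 (it leaves remainder 1).
Hence no integers s, t satisfy the equation.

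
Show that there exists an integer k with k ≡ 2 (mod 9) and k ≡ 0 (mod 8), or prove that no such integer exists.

k = 56

gcd(9, 8) = 1, so the Chinese Remainder Theorem guarantees exactly one residue class mod 72 satisfying both.
Write k = 2 + 9t and require 2 + 9t ≡ 0 (mod 8), i.e. 9t ≡ 6 (mod 8).
9 ≡ 1 (mod 8), so this reads 1t ≡ 6 (mod 8). So t ≡ 6 (mod 8).
With t = 6: k = 2 + 9·6 = 56.
Check: 56 mod 9 = 2, 56 mod 8 = 0. ✓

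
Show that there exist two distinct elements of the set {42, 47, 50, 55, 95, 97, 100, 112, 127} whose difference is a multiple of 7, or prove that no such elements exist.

42 and 112 are such a pair.

Reduce each element mod 7: 42↦0, 47↦5, 50↦1, 55↦6, 95↦4, 97↦6, 100↦2, 112↦0, 127↦1. The residue 0 repeats (at 42 and 112), and 112 − 42 = 70 = 10·7.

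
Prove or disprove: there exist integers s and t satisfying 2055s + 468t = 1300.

Any value of 2055s + 468t is a multiple of gcd(2055, 468) = 3.
But 1300 is not a multiple of 3 (it leaves remainder 1).
So the equation is unsolvable over ℤ.

No, no such integers exist.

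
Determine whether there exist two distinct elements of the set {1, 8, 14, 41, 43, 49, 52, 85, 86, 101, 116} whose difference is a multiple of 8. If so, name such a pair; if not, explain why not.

1 and 41 are such a pair.

1 mod 8 = 1 and 41 mod 8 = 1, so 41 − 1 = 40 = 5·8.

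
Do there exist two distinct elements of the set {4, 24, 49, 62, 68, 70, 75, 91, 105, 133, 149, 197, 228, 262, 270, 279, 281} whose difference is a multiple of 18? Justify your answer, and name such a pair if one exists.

No, no such pair exists.

Residues mod 18: 4↦4, 24↦6, 49↦13, 62↦8, 68↦14, 70↦16, 75↦3, 91↦1, 105↦15, 133↦7, 149↦5, 197↦17, 228↦12, 262↦10, 270↦0, 279↦9, 281↦11.
All 17 residues are distinct, so no two elements differ by a multiple of 18.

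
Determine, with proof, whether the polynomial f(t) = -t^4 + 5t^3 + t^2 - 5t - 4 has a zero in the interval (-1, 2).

f(-1) = -4 and f(2) = 14, which have opposite signs.
As a polynomial, f is continuous on every closed interval.
By the Intermediate Value Theorem f must vanish at some point of (-1, 2).

Such a root exists.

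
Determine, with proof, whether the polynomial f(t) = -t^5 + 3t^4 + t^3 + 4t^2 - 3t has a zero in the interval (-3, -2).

The endpoint values f(-3) = 504 and f(-2) = 94 are both positive. Claim: f(t) > 0 for every t in (-3, -2).
Substitute t = -2 − u, where 0 < u < 1 on the interval. Expanding, f(-2 − u) = u^5 + 13u^4 + 63u^3 + 150u^2 + 183u + 94.
The nonzero coefficients here are all positive, so for u > 0 every term is positive (or zero), and the constant term 94 is strictly positive.
So f is strictly positive on (-3, -2); no root exists in the interval.

No.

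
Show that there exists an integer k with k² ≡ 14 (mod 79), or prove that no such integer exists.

Apply Euler's criterion with the prime 79: 14 is a quadratic residue iff 14^39 ≡ 1 (mod 79), and a non-residue iff it is ≡ −1.
Repeated squaring mod 79: 14^2 = 196 ≡ 38; 14^4 ≡ 38² = 1444 ≡ 22; 14^8 ≡ 22² = 484 ≡ 10; 14^16 ≡ 10² = 100 ≡ 21; 14^32 ≡ 21² = 441 ≡ 46.
Since 39 = 32 + 4 + 2 + 1, 14^39 ≡ 46 · 22 · 38 · 14; multiplying out mod 79: 46·22 = 1012 ≡ 64, then 64·38 = 2432 ≡ 62, then 62·14 = 868 ≡ 78. Thus 14^39 ≡ 78 ≡ −1 (mod 79).
The value −1 means 14 is a non-residue modulo 79, so k² ≡ 14 (mod 79) is impossible.

No, no such integer exists.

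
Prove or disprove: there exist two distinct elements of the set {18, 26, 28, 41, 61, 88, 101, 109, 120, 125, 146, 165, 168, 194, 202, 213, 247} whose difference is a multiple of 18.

No, no such pair exists.

Two integers differ by a multiple of 18 exactly when they have the same residue mod 18. The residues are 18↦0, 26↦8, 28↦10, 41↦5, 61↦7, 88↦16, 101↦11, 109↦1, 120↦12, 125↦17, 146↦2, 165↦3, 168↦6, 194↦14, 202↦4, 213↦15, 247↦13.
These 17 residues are pairwise different, hence no difference of two elements is divisible by 18.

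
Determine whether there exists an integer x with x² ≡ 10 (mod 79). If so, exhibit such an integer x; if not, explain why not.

x = 57

Take x = 57. Then 57² = 3249 = 41·79 + 10, so 57² ≡ 10 (mod 79).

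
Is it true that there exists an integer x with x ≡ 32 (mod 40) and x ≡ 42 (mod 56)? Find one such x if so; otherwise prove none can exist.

gcd(40, 56) = 8. If x ≡ 32 (mod 40) and x ≡ 42 (mod 56), then x ≡ 32 (mod 8) and x ≡ 42 (mod 8).
But 32 mod 8 = 0 while 42 mod 8 = 2, a contradiction.
Hence the system has no solution.

No such integer exists.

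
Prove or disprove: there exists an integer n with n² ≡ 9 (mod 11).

Take n = 8. Then 8² = 64 = 5·11 + 9, so 8² ≡ 9 (mod 11).

n = 8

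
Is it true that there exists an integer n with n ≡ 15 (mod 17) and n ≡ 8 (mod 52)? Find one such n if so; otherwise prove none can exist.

The moduli 17 and 52 are coprime, so by the Chinese Remainder Theorem a unique solution modulo 884 exists.
Any solution of the first congruence is n = 15 + 17t; substituting into the second, 17t ≡ 8 − 15 ≡ 45 (mod 52).
To invert 17 modulo 52: 52 = 3·17 + 1, 17 = 17·1 + 0, and unwinding, 1 = 52 − 3·17. Thus 17⁻¹ ≡ -3 ≡ 49 (mod 52).
Therefore t ≡ 49·45 = 2205 ≡ 21 (mod 52).
With t = 21: n = 15 + 17·21 = 372.
Check: 372 mod 17 = 15, 372 mod 52 = 8. ✓

n = 372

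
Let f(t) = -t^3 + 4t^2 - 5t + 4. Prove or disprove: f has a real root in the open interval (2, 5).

f(2) = 2 and f(5) = -46, which have opposite signs.
f is continuous everywhere (it is a polynomial), in particular on [2, 5].
By the Intermediate Value Theorem, f takes the value 0 somewhere in the open interval.

Yes, f has a root in the interval.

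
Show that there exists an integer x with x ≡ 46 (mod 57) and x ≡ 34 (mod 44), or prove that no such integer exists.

x = 958

Since 57 and 44 share no common factor, CRT says the pair of congruences has a solution (unique mod 2508).
Any solution of the first congruence is x = 46 + 57t; substituting into the second, 57t ≡ 34 − 46 ≡ 32 (mod 44).
57 ≡ 13 (mod 44), so this reads 13t ≡ 32 (mod 44). Since 13·17 = 221 = 5·44 + 1, the inverse of 13 mod 44 is 17.
Multiplying by 17: t ≡ 17·32 = 544 ≡ 16 (mod 44).
Taking t = 16 gives x = 46 + 57·16 = 958.
Check: 958 mod 57 = 46, 958 mod 44 = 34. ✓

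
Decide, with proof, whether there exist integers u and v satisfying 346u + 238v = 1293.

Both 346 and 238 are divisible by gcd(346, 238) = 2, hence so is any combination 346u + 238v.
But 1293 = 2·646 + 1, so 2 ∤ 1293.
Therefore 346u + 238v = 1293 has no solution in integers.

No such integers exist.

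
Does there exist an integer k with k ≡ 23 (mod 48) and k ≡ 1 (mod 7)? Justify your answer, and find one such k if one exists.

The moduli 48 and 7 are coprime, so by the Chinese Remainder Theorem a unique solution modulo 336 exists.
Any solution of the first congruence is k = 23 + 48t; substituting into the second, 48t ≡ 1 − 23 ≡ 6 (mod 7).
48 ≡ 6 (mod 7), so this reads 6t ≡ 6 (mod 7). Note 6·6 = 36 ≡ 1 (mod 7) (as 36 − 1 = 5·7), so 6⁻¹ ≡ 6.
Therefore t ≡ 6·6 = 36 ≡ 1 (mod 7).
With t = 1: k = 23 + 48·1 = 71.
Check: 71 mod 48 = 23, 71 mod 7 = 1. ✓

k = 71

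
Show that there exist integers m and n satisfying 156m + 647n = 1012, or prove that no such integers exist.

Since gcd(156, 647) = 1, every integer is an integer combination of 156 and 647.
Euclidean algorithm: 647 = 4·156 + 23, 156 = 6·23 + 18, 23 = 1·18 + 5, 18 = 3·5 + 3, 5 = 1·3 + 2, 3 = 1·2 + 1, 2 = 2·1 + 0.
Unwinding: 1 = 3 − 1·2 = 3 − (5 − 1·3) = −5 + 2·3 = −5 + 2·(18 − 3·5) = 2·18 − 7·5 = 2·18 − 7·(23 − 1·18) = −7·23 + 9·18 = −7·23 + 9·(156 − 6·23) = 9·156 − 61·23 = 9·156 − 61·(647 − 4·156) = −61·647 + 253·156, i.e. 156·253 + 647·(-61) = 1.
Times 1012: 156·256036 + 647·(-61732) = 1012, so (256036, -61732) solves it.
Shifting by a multiple of (647, −156) keeps it a solution: m = 256036 − 395·647 = 471, n = -61732 + 395·156 = -112.
Indeed 156·471 + 647·(-112) = 73476 − 72464 = 1012.

m = 471, n = -112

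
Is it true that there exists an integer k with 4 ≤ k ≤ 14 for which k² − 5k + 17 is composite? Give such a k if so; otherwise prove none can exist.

At k = 13: 13² − 5·13 + 17 = 121 = 11·11, which is composite.

k = 13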